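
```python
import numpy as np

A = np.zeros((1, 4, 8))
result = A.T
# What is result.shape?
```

(8, 4, 1)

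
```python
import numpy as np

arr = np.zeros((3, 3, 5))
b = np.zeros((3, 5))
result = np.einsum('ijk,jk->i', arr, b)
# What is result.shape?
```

(3,)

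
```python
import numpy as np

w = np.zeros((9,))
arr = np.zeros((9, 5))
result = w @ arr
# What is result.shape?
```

(5,)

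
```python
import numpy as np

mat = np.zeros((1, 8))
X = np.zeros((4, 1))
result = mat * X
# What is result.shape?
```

(4, 8)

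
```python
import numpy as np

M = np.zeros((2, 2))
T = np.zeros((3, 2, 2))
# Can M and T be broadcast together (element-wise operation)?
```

Yes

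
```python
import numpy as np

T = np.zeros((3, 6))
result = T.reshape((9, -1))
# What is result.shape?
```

(9, 2)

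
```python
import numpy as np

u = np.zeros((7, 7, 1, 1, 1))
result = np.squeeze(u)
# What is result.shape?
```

(7, 7)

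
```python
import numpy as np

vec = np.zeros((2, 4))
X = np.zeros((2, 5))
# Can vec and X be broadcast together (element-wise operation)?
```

No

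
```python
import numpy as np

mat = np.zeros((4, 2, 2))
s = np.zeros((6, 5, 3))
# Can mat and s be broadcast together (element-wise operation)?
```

No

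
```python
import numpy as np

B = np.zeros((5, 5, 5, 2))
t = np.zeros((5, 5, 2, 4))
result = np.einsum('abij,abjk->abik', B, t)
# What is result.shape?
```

(5, 5, 5, 4)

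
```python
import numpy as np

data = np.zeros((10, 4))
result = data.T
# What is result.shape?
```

(4, 10)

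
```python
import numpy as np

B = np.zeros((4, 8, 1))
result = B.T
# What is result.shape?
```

(1, 8, 4)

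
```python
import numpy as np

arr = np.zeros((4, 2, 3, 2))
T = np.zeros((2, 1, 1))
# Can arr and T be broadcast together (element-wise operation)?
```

Yes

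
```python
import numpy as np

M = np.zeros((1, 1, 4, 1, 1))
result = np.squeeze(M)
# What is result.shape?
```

(4,)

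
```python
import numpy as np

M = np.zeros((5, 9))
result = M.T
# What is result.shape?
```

(9, 5)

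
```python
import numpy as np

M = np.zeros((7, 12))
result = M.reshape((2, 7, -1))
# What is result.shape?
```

(2, 7, 6)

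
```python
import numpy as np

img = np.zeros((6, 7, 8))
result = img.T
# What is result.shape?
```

(8, 7, 6)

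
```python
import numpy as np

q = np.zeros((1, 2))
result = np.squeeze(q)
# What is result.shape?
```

(2,)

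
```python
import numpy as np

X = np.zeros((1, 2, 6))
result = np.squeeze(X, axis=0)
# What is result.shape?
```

(2, 6)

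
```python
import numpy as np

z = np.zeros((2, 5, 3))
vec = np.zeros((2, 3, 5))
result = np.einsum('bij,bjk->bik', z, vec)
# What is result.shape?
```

(2, 5, 5)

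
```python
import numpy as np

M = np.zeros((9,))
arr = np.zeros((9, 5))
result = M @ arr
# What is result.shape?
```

(5,)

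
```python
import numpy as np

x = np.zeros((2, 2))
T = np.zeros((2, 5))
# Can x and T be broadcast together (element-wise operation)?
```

No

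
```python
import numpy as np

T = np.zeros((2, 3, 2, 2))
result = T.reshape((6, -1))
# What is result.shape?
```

(6, 4)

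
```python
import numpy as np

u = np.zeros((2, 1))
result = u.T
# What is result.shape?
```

(1, 2)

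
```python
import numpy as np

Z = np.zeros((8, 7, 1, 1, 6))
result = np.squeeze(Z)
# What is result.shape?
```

(8, 7, 6)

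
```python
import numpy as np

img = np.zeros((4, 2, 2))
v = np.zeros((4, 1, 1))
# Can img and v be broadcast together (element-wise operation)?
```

Yes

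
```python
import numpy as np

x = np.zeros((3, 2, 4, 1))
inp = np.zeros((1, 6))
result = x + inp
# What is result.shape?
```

(3, 2, 4, 6)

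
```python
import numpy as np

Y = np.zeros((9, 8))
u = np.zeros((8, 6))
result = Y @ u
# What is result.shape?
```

(9, 6)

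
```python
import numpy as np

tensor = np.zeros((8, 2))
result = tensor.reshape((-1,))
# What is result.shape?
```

(16,)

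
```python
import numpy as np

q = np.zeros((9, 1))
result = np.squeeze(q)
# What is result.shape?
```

(9,)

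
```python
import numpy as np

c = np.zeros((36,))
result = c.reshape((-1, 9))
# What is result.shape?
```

(4, 9)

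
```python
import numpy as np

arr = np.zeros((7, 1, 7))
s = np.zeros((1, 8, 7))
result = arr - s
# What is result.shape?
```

(7, 8, 7)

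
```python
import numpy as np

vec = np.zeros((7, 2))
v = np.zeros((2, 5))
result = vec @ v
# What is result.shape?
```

(7, 5)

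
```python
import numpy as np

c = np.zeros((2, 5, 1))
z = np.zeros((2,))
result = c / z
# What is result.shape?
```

(2, 5, 2)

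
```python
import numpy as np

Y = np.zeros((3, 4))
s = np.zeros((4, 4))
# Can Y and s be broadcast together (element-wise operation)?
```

No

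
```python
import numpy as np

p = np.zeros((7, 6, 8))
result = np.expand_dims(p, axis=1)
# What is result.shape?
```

(7, 1, 6, 8)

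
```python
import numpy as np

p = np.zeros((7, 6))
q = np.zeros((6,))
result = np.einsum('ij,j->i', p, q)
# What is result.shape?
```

(7,)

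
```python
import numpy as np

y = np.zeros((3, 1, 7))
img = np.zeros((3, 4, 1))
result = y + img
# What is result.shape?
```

(3, 4, 7)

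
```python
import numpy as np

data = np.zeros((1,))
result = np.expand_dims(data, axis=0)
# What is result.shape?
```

(1, 1)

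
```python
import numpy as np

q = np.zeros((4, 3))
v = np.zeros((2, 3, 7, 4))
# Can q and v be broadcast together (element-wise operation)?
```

No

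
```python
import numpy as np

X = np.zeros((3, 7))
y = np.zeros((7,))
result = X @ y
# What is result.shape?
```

(3,)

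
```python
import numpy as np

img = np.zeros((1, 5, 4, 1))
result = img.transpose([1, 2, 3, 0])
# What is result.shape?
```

(5, 4, 1, 1)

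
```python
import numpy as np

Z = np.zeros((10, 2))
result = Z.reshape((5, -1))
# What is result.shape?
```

(5, 4)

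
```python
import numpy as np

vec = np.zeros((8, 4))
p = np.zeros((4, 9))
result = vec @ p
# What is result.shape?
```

(8, 9)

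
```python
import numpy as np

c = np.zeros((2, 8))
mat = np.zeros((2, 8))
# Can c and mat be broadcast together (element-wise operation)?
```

Yes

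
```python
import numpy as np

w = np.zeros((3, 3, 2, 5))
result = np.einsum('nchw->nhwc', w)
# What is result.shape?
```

(3, 2, 5, 3)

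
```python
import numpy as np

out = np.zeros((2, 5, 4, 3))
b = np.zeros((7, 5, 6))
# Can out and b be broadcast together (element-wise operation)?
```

No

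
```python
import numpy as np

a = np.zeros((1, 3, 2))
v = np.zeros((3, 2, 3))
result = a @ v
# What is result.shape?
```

(3, 3, 3)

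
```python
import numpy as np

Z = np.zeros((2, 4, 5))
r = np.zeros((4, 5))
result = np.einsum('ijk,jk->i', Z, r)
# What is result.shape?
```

(2,)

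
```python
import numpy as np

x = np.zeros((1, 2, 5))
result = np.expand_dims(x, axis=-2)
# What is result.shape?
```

(1, 2, 1, 5)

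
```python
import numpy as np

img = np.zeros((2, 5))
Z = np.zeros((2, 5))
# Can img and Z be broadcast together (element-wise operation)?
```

Yes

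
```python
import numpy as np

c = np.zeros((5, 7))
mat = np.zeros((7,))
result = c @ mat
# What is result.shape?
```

(5,)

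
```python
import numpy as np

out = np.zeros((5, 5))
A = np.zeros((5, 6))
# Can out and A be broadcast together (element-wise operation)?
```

No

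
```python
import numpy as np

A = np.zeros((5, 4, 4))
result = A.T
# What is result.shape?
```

(4, 4, 5)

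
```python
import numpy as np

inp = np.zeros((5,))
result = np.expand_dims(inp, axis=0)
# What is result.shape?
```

(1, 5)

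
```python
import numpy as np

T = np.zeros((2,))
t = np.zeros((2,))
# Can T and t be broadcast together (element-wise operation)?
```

Yes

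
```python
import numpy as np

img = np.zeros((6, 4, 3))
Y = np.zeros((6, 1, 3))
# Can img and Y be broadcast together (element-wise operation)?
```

Yes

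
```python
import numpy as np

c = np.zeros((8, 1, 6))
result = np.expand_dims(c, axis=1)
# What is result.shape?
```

(8, 1, 1, 6)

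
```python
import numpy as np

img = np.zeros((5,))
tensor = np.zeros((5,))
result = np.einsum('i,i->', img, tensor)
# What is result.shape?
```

()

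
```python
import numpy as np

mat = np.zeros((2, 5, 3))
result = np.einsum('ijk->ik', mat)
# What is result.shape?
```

(2, 3)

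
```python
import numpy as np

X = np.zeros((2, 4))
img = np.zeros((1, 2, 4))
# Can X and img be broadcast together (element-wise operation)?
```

Yes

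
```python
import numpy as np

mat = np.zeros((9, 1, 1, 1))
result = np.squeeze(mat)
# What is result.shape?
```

(9,)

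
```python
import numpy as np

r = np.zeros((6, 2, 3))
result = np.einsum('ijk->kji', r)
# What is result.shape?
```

(3, 2, 6)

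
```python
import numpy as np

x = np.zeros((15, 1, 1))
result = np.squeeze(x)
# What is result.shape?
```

(15,)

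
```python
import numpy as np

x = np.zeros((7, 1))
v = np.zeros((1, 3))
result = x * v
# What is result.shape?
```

(7, 3)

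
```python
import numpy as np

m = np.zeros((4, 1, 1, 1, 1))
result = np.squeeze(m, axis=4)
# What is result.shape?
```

(4, 1, 1, 1)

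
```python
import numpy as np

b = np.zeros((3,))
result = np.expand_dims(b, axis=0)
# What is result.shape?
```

(1, 3)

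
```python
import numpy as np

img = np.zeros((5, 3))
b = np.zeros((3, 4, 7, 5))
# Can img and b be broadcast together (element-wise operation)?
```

No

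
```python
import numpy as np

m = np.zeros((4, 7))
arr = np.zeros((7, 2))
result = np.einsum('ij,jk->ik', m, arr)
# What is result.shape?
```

(4, 2)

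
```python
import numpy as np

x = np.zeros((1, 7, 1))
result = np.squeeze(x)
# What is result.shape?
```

(7,)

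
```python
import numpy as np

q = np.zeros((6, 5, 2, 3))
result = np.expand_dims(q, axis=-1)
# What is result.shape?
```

(6, 5, 2, 3, 1)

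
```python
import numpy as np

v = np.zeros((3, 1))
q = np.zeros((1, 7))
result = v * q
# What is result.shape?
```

(3, 7)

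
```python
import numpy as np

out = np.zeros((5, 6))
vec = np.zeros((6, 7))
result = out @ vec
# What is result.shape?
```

(5, 7)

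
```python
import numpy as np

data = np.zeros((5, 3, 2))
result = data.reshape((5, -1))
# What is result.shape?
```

(5, 6)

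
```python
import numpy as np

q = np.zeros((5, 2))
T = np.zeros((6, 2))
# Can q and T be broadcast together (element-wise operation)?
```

No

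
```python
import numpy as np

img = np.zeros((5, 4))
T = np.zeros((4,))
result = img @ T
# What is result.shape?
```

(5,)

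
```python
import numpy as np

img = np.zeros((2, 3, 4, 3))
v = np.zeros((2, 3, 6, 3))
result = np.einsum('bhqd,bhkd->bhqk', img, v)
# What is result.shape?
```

(2, 3, 4, 6)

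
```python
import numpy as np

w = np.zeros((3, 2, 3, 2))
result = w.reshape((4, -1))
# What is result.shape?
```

(4, 9)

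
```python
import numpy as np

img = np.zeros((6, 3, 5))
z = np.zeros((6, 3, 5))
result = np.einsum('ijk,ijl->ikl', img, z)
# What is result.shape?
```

(6, 5, 5)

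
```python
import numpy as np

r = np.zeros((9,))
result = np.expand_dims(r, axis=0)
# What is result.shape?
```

(1, 9)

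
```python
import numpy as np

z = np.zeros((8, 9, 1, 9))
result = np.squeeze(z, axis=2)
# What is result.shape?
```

(8, 9, 9)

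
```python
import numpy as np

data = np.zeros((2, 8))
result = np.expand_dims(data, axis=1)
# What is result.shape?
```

(2, 1, 8)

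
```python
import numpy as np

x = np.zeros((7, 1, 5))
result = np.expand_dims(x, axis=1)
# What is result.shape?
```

(7, 1, 1, 5)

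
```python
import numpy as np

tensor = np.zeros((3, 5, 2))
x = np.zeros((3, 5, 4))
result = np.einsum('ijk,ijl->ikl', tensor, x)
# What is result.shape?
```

(3, 2, 4)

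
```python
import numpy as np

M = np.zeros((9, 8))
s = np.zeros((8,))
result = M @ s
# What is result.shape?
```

(9,)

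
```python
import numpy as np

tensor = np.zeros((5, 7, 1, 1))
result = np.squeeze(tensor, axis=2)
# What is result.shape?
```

(5, 7, 1)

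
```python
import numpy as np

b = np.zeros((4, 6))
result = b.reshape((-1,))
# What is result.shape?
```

(24,)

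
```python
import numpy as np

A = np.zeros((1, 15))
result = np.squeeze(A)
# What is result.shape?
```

(15,)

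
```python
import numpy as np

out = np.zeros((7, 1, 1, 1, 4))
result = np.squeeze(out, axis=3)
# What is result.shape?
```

(7, 1, 1, 4)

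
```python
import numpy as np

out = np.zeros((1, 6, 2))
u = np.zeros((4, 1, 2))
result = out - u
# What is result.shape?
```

(4, 6, 2)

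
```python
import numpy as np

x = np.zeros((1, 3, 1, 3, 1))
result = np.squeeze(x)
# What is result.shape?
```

(3, 3)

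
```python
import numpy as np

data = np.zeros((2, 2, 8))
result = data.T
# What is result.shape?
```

(8, 2, 2)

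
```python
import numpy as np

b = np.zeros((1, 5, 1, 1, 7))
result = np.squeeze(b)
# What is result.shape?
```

(5, 7)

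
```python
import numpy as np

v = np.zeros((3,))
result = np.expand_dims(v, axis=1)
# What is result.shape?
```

(3, 1)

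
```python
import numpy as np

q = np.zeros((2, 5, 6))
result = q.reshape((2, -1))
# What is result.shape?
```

(2, 30)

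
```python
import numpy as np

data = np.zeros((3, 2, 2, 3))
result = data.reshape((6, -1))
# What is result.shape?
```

(6, 6)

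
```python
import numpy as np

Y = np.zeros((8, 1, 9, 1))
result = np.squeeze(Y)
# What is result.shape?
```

(8, 9)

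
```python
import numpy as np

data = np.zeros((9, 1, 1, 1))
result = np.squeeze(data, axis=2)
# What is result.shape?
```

(9, 1, 1)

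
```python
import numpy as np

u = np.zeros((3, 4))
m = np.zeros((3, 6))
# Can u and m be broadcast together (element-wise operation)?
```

No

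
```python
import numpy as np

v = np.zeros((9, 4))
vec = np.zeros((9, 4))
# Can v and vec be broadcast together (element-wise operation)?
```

Yes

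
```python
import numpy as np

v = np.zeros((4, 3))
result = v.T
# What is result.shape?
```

(3, 4)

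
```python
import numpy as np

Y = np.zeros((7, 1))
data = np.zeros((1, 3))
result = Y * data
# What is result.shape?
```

(7, 3)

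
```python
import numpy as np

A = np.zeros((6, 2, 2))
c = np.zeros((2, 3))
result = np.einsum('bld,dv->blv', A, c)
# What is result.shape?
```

(6, 2, 3)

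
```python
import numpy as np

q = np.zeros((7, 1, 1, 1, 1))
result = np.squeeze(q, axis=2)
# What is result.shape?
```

(7, 1, 1, 1)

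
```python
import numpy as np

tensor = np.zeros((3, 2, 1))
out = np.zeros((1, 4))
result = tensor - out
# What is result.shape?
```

(3, 2, 4)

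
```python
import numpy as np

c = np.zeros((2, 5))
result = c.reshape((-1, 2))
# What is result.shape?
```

(5, 2)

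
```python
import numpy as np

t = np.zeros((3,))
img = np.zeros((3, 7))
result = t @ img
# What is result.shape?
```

(7,)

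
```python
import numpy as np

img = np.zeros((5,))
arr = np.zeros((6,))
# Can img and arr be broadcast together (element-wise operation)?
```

No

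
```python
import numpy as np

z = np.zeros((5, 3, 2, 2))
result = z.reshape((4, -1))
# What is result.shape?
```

(4, 15)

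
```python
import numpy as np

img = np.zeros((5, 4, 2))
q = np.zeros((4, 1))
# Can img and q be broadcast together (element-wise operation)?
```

Yes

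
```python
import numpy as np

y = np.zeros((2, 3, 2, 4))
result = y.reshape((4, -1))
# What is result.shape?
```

(4, 12)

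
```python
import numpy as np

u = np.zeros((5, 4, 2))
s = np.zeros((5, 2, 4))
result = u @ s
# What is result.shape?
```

(5, 4, 4)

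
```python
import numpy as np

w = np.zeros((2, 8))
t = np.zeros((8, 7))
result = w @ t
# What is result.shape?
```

(2, 7)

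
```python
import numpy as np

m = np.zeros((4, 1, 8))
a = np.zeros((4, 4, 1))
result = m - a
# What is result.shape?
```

(4, 4, 8)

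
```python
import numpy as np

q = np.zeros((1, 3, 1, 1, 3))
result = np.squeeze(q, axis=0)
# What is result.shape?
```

(3, 1, 1, 3)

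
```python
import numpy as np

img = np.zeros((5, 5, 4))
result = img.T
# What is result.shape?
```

(4, 5, 5)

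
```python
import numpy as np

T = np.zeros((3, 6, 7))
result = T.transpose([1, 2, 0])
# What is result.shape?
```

(6, 7, 3)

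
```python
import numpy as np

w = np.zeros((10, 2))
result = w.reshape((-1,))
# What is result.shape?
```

(20,)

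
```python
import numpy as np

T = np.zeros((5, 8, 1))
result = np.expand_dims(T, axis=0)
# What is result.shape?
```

(1, 5, 8, 1)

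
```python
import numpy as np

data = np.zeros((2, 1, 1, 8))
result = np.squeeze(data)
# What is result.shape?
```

(2, 8)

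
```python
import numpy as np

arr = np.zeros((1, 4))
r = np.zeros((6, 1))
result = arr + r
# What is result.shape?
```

(6, 4)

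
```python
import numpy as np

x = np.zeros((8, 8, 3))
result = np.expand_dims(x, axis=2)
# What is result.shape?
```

(8, 8, 1, 3)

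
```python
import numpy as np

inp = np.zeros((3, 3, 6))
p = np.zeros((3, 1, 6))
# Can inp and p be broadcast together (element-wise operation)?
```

Yes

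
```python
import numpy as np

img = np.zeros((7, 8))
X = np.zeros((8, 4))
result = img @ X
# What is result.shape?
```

(7, 4)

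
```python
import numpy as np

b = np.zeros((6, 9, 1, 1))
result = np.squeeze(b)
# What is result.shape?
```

(6, 9)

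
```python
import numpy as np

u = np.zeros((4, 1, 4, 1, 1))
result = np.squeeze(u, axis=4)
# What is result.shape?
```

(4, 1, 4, 1)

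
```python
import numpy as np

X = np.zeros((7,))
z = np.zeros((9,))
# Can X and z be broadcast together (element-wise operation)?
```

No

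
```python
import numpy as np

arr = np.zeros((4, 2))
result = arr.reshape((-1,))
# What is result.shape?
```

(8,)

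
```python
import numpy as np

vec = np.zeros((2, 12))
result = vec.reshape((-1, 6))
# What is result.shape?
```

(4, 6)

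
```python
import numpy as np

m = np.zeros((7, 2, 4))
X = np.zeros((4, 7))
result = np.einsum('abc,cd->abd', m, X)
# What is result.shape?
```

(7, 2, 7)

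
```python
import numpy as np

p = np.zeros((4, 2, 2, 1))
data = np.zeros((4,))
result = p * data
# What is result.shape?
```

(4, 2, 2, 4)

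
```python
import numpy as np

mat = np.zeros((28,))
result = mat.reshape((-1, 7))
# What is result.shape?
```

(4, 7)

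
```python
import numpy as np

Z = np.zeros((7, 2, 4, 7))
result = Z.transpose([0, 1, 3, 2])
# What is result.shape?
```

(7, 2, 7, 4)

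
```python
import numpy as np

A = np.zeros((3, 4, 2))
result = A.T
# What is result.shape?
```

(2, 4, 3)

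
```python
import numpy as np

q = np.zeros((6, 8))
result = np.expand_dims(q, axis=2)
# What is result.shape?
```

(6, 8, 1)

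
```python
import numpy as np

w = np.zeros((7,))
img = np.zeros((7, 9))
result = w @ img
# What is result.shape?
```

(9,)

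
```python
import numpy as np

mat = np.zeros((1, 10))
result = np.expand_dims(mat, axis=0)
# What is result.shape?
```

(1, 1, 10)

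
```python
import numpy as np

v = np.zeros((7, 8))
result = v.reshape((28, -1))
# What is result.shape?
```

(28, 2)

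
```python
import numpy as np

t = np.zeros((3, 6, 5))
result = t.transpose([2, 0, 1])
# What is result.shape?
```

(5, 3, 6)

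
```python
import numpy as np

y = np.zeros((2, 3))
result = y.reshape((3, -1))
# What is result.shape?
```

(3, 2)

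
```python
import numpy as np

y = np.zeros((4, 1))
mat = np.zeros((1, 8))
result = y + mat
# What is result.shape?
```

(4, 8)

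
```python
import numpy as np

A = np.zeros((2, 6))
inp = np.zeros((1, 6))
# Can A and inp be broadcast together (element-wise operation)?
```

Yes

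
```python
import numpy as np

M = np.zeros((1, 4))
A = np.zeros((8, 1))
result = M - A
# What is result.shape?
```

(8, 4)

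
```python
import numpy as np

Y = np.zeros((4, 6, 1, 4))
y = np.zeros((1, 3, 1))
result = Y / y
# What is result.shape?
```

(4, 6, 3, 4)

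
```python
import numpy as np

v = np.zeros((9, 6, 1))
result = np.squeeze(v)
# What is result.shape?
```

(9, 6)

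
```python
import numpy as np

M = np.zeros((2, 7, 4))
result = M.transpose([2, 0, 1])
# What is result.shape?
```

(4, 2, 7)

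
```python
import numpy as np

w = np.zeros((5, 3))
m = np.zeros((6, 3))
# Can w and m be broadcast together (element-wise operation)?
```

No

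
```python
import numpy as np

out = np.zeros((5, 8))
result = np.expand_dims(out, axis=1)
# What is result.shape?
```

(5, 1, 8)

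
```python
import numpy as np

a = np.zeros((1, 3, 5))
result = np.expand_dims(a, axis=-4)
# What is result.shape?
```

(1, 1, 3, 5)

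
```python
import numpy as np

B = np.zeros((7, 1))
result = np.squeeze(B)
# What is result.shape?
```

(7,)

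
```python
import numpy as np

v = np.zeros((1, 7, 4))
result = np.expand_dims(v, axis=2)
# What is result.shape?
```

(1, 7, 1, 4)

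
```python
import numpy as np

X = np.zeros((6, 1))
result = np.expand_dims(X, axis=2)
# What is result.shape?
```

(6, 1, 1)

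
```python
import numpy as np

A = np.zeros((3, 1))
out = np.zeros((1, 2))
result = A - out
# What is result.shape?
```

(3, 2)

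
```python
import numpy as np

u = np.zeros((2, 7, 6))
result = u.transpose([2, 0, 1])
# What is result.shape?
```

(6, 2, 7)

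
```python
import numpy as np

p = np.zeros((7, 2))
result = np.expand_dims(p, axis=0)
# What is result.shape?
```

(1, 7, 2)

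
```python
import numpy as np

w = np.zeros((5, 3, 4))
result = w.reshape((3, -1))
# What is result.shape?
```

(3, 20)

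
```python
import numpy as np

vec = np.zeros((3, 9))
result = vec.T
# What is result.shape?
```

(9, 3)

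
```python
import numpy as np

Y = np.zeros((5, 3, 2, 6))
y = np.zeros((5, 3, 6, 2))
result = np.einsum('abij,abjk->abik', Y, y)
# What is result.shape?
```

(5, 3, 2, 2)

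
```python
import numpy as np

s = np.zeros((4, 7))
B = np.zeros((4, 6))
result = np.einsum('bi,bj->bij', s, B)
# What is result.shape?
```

(4, 7, 6)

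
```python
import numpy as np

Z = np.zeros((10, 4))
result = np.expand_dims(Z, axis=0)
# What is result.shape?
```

(1, 10, 4)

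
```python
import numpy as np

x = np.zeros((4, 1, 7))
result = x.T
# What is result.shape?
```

(7, 1, 4)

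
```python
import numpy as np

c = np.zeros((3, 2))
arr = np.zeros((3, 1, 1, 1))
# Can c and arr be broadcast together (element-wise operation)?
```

Yes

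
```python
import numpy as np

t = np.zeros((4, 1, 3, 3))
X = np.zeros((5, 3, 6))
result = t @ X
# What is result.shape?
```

(4, 5, 3, 6)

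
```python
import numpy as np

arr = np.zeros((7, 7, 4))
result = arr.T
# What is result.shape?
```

(4, 7, 7)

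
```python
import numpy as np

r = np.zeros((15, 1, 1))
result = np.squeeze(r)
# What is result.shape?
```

(15,)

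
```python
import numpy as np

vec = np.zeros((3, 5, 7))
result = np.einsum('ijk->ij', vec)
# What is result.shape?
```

(3, 5)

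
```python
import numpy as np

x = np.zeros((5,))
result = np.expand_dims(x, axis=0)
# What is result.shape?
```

(1, 5)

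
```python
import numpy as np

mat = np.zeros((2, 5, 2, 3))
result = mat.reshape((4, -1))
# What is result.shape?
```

(4, 15)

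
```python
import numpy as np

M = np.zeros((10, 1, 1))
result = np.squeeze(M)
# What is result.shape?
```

(10,)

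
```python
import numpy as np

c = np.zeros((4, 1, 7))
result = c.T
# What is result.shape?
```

(7, 1, 4)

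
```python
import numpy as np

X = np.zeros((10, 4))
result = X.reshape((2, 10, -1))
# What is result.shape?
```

(2, 10, 2)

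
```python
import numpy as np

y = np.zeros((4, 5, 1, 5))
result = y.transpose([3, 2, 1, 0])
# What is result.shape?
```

(5, 1, 5, 4)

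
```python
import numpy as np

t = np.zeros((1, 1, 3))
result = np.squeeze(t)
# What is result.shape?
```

(3,)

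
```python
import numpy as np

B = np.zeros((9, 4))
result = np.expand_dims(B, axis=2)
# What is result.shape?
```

(9, 4, 1)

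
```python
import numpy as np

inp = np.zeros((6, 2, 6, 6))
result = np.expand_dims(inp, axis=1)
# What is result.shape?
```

(6, 1, 2, 6, 6)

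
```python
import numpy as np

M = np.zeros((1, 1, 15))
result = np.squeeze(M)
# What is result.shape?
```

(15,)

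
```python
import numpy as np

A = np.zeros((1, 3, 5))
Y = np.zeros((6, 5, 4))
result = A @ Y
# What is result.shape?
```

(6, 3, 4)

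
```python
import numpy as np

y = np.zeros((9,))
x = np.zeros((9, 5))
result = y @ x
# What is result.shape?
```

(5,)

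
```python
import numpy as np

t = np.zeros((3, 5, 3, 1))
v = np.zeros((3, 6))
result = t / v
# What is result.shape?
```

(3, 5, 3, 6)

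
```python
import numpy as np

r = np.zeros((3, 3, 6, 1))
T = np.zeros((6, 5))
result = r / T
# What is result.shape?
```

(3, 3, 6, 5)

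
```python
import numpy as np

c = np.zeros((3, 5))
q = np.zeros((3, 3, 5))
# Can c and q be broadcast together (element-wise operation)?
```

Yes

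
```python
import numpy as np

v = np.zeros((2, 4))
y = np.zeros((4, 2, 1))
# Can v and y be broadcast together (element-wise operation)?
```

Yes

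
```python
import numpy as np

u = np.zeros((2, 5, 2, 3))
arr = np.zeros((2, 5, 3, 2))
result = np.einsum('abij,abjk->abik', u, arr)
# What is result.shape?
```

(2, 5, 2, 2)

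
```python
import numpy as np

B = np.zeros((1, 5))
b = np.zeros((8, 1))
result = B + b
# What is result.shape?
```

(8, 5)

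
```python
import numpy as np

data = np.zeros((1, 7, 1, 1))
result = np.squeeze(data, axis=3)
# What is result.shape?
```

(1, 7, 1)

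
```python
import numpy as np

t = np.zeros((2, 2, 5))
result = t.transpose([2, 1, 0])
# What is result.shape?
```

(5, 2, 2)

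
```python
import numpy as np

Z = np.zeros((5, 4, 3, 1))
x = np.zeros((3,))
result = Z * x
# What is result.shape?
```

(5, 4, 3, 3)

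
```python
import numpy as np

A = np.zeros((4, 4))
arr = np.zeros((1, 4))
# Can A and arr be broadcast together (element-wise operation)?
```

Yes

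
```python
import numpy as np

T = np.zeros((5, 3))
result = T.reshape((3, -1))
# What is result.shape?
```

(3, 5)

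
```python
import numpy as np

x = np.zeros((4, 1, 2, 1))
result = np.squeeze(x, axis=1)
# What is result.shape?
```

(4, 2, 1)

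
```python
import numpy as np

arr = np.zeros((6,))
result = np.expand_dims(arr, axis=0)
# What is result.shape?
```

(1, 6)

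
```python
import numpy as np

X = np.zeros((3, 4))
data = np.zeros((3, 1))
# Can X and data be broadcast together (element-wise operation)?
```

Yes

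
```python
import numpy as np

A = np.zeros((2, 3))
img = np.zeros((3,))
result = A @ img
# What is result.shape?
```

(2,)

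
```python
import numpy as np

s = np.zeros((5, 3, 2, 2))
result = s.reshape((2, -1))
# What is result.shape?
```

(2, 30)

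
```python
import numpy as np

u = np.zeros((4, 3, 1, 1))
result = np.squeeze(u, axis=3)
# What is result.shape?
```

(4, 3, 1)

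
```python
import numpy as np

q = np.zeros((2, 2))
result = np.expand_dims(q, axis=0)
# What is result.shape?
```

(1, 2, 2)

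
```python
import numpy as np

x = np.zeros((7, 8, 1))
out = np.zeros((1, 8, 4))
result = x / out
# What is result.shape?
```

(7, 8, 4)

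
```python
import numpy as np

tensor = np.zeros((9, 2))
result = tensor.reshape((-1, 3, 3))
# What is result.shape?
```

(2, 3, 3)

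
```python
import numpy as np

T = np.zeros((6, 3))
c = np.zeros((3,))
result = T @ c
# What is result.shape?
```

(6,)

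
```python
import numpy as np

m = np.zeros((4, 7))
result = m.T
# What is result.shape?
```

(7, 4)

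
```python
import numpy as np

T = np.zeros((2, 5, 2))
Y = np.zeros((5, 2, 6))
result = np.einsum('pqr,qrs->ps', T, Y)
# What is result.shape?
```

(2, 6)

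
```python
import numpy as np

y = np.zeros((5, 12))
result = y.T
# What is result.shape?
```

(12, 5)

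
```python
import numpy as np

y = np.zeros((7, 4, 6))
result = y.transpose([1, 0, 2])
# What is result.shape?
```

(4, 7, 6)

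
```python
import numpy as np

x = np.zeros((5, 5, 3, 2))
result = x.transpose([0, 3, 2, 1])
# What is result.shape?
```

(5, 2, 3, 5)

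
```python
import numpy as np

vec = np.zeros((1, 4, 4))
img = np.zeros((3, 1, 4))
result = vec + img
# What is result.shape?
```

(3, 4, 4)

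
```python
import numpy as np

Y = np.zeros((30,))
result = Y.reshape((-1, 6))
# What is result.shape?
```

(5, 6)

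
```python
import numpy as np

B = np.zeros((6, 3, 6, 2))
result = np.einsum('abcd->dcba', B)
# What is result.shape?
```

(2, 6, 3, 6)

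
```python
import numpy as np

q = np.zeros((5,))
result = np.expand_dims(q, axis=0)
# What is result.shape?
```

(1, 5)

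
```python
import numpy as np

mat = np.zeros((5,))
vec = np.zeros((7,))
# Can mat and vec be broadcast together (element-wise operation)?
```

No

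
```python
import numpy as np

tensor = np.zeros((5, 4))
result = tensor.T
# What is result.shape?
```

(4, 5)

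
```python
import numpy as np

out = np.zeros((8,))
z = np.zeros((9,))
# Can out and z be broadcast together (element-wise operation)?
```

No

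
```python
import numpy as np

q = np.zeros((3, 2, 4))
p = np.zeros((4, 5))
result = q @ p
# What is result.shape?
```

(3, 2, 5)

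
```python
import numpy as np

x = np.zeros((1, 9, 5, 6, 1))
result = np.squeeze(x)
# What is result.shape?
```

(9, 5, 6)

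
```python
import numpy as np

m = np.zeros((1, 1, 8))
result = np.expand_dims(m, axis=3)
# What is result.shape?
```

(1, 1, 8, 1)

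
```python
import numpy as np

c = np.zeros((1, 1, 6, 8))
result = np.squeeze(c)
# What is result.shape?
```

(6, 8)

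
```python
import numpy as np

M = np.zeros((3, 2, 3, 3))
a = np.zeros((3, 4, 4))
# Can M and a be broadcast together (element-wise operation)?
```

No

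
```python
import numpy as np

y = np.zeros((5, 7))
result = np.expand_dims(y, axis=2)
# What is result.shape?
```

(5, 7, 1)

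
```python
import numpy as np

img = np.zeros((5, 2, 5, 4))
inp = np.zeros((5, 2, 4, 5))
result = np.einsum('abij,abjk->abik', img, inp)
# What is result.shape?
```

(5, 2, 5, 5)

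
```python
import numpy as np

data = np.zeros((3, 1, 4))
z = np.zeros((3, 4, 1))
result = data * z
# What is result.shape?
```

(3, 4, 4)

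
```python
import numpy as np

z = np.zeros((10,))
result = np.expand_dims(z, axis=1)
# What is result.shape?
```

(10, 1)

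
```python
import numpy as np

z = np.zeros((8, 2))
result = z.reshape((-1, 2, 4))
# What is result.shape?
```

(2, 2, 4)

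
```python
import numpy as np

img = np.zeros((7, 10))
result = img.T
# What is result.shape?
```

(10, 7)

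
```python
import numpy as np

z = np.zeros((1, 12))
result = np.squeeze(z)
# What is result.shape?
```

(12,)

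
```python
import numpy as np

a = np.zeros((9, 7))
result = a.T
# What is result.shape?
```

(7, 9)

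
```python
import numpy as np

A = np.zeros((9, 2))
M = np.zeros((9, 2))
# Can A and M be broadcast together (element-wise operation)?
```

Yes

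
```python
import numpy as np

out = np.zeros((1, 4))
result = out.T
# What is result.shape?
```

(4, 1)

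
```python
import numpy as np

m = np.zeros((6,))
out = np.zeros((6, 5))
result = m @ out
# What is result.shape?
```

(5,)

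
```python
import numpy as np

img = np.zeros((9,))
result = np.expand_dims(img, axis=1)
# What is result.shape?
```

(9, 1)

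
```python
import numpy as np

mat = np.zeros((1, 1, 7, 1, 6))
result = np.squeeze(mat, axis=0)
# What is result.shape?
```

(1, 7, 1, 6)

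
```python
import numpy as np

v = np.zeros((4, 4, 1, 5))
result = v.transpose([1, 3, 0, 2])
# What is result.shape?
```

(4, 5, 4, 1)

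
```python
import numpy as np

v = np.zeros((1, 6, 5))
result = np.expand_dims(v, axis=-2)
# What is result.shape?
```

(1, 6, 1, 5)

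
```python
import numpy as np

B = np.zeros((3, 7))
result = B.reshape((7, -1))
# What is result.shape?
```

(7, 3)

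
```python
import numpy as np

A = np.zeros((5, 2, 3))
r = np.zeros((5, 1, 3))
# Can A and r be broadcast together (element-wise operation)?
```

Yes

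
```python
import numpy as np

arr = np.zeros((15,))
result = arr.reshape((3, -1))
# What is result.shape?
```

(3, 5)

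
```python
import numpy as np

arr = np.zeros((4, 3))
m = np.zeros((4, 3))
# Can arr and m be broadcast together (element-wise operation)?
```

Yes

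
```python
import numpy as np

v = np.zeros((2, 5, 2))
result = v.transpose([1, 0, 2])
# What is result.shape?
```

(5, 2, 2)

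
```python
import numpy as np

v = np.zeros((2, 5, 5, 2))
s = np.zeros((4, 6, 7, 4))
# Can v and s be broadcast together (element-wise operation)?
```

No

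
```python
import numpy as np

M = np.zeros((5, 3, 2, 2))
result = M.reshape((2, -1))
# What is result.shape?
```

(2, 30)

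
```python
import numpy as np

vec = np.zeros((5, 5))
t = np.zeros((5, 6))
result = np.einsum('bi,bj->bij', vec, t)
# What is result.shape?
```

(5, 5, 6)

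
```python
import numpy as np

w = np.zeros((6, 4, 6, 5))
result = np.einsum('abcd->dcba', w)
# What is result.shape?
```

(5, 6, 4, 6)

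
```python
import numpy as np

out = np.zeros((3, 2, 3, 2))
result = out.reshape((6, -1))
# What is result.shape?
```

(6, 6)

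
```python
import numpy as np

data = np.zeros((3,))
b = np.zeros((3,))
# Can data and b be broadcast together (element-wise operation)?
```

Yes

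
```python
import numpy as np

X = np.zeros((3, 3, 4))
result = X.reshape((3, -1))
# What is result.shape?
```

(3, 12)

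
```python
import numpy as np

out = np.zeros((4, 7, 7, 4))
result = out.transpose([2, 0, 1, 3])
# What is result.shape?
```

(7, 4, 7, 4)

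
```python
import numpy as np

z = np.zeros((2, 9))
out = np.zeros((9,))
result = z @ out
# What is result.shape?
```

(2,)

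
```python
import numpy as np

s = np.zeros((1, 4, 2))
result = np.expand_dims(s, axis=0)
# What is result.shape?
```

(1, 1, 4, 2)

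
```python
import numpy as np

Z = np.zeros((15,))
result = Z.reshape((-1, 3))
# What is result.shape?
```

(5, 3)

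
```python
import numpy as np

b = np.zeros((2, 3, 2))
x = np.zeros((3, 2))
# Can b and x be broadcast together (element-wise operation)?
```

Yes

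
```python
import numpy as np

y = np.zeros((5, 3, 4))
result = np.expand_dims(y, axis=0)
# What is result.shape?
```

(1, 5, 3, 4)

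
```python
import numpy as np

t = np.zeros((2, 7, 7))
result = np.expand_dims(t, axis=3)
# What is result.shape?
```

(2, 7, 7, 1)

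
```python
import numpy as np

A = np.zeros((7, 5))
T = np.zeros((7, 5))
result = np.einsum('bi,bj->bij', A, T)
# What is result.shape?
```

(7, 5, 5)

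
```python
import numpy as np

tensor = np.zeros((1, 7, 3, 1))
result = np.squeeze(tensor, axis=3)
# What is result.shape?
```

(1, 7, 3)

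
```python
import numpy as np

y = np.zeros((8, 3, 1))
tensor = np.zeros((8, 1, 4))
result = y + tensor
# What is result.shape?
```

(8, 3, 4)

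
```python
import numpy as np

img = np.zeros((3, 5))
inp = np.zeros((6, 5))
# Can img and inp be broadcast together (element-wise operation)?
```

No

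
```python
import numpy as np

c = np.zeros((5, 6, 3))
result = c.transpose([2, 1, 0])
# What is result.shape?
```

(3, 6, 5)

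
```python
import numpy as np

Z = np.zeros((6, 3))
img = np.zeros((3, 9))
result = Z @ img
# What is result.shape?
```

(6, 9)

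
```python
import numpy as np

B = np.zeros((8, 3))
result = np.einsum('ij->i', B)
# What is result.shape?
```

(8,)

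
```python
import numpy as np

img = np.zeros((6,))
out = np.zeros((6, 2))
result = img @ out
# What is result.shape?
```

(2,)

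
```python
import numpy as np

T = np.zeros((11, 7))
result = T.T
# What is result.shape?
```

(7, 11)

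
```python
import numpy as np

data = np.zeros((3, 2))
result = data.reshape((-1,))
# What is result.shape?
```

(6,)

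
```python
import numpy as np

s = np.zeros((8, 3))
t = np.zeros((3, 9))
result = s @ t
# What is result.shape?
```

(8, 9)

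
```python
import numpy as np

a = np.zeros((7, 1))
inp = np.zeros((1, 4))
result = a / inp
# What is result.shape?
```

(7, 4)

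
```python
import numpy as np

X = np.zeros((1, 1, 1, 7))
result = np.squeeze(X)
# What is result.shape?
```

(7,)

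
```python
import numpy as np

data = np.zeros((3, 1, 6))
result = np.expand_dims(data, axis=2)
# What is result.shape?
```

(3, 1, 1, 6)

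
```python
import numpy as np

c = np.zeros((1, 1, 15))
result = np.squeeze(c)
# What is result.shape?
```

(15,)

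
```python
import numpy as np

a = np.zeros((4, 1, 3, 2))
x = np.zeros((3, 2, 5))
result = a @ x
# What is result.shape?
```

(4, 3, 3, 5)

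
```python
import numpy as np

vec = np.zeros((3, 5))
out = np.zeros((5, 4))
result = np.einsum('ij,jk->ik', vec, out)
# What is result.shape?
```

(3, 4)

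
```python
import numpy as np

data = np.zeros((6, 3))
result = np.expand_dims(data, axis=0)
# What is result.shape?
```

(1, 6, 3)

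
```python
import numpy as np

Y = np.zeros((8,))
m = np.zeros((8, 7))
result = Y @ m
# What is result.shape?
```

(7,)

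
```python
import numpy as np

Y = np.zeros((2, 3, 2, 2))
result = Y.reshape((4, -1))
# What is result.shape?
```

(4, 6)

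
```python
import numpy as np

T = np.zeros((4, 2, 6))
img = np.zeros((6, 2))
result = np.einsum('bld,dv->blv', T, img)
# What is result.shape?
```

(4, 2, 2)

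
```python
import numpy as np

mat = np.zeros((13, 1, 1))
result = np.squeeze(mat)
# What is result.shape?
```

(13,)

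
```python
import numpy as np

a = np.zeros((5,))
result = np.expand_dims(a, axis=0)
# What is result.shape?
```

(1, 5)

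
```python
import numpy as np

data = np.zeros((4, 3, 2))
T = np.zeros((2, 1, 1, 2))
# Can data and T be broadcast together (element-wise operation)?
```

Yes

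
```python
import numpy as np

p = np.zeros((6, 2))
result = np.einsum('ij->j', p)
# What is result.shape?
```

(2,)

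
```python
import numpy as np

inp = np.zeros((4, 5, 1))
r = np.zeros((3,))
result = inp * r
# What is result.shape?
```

(4, 5, 3)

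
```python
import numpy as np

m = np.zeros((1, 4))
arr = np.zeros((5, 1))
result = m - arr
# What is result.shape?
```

(5, 4)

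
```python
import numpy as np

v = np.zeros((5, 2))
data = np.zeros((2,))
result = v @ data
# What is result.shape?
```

(5,)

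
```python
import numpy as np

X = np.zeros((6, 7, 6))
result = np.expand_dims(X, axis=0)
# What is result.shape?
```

(1, 6, 7, 6)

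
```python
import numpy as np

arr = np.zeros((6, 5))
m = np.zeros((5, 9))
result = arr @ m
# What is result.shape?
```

(6, 9)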